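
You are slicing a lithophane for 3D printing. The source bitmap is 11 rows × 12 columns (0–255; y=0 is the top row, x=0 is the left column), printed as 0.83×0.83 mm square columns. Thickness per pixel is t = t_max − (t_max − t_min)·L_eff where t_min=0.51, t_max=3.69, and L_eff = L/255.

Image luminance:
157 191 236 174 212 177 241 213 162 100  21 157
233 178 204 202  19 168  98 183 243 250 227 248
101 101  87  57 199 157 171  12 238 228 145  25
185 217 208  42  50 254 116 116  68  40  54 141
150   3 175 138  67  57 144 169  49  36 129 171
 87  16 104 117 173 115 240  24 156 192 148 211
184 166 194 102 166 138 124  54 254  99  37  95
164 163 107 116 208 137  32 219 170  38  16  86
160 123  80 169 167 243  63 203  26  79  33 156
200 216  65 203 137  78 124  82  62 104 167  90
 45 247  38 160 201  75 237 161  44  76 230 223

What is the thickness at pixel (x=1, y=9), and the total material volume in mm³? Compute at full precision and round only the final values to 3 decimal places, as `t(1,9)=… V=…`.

span = t_max - t_min = 3.69 - 0.51 = 3.180
L(1,9) = 216, L_eff = 216/255 = 0.847059
t(1,9) = 3.69 - 3.180·0.847059 = 0.996
Σt over all 11·12 pixels = 1115401/4250 ≈ 262.4472941
V = pitch²·Σt = 0.83²·1115401/4250 = 180.800

t(1,9)=0.996 V=180.800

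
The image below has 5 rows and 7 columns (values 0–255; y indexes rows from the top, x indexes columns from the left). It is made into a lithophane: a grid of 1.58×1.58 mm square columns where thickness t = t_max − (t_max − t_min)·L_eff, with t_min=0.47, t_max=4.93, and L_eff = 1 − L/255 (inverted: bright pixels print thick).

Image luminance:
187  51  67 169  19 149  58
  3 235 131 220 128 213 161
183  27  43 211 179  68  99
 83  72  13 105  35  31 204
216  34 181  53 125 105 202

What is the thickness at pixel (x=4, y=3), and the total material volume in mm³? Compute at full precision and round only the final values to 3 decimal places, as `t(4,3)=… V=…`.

t(4,3)=1.082 V=218.336

span = t_max - t_min = 4.93 - 0.47 = 4.460
L(4,3) = 35, L_eff = 1 - 35/255 = 0.862745 (inverted)
t(4,3) = 4.93 - 4.460·0.862745 = 1.082
Σt over all 5·7 pixels = 446047/5100 ≈ 87.4601961
V = pitch²·Σt = 1.58²·446047/5100 = 218.336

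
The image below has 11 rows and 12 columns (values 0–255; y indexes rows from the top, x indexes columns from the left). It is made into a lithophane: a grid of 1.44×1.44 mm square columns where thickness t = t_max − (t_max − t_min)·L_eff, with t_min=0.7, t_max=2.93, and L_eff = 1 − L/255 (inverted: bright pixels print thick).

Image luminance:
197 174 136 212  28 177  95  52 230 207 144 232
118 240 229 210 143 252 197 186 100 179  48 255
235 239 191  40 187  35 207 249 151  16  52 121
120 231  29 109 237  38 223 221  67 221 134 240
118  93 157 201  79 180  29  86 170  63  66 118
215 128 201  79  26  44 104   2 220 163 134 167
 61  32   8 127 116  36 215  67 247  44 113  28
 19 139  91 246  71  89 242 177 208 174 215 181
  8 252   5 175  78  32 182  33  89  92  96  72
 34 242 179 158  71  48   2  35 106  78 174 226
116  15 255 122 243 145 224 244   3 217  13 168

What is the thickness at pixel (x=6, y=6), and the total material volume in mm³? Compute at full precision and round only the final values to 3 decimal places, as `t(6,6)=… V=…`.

t(6,6)=2.580 V=511.754

span = t_max - t_min = 2.93 - 0.7 = 2.230
L(6,6) = 215, L_eff = 1 - 215/255 = 0.156863 (inverted)
t(6,6) = 2.93 - 2.230·0.156863 = 2.580
Σt over all 11·12 pixels = 419551/1700 ≈ 246.7947059
V = pitch²·Σt = 1.44²·419551/1700 = 511.754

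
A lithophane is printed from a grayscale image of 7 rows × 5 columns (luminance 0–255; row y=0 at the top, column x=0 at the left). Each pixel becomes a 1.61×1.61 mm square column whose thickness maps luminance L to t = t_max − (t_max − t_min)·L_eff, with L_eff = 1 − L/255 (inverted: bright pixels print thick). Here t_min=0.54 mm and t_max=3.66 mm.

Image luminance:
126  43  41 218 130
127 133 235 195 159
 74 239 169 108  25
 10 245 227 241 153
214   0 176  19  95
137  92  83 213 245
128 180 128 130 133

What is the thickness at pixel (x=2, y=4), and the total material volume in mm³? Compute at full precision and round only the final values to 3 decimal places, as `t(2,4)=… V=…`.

span = t_max - t_min = 3.66 - 0.54 = 3.120
L(2,4) = 176, L_eff = 1 - 176/255 = 0.309804 (inverted)
t(2,4) = 3.66 - 3.120·0.309804 = 2.693
Σt over all 7·5 pixels = 333617/4250 ≈ 78.4981176
V = pitch²·Σt = 1.61²·333617/4250 = 203.475

t(2,4)=2.693 V=203.475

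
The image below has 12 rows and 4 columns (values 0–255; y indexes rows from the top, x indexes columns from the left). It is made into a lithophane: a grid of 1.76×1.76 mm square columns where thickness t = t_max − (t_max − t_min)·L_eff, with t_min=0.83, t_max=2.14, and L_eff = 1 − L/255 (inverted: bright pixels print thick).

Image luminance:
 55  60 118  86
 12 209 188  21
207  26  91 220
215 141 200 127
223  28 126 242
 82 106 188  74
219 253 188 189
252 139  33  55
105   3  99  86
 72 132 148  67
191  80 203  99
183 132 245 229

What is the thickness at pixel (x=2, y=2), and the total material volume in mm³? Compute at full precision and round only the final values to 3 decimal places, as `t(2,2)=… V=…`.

span = t_max - t_min = 2.14 - 0.83 = 1.310
L(2,2) = 91, L_eff = 1 - 91/255 = 0.643137 (inverted)
t(2,2) = 2.14 - 1.310·0.643137 = 1.297
Σt over all 12·4 pixels = 620159/8500 ≈ 72.9598824
V = pitch²·Σt = 1.76²·620159/8500 = 226.001

t(2,2)=1.297 V=226.001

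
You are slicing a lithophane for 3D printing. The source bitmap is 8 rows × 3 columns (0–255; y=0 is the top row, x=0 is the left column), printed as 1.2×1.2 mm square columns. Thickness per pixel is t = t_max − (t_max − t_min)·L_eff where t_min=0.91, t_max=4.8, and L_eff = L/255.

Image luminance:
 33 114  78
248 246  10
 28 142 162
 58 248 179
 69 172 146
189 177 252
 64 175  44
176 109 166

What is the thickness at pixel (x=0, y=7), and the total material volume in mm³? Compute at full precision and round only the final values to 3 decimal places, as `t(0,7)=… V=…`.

span = t_max - t_min = 4.8 - 0.91 = 3.890
L(0,7) = 176, L_eff = 176/255 = 0.690196
t(0,7) = 4.8 - 3.890·0.690196 = 2.115
Σt over all 8·3 pixels = 110649/1700 ≈ 65.0876471
V = pitch²·Σt = 1.2²·110649/1700 = 93.726

t(0,7)=2.115 V=93.726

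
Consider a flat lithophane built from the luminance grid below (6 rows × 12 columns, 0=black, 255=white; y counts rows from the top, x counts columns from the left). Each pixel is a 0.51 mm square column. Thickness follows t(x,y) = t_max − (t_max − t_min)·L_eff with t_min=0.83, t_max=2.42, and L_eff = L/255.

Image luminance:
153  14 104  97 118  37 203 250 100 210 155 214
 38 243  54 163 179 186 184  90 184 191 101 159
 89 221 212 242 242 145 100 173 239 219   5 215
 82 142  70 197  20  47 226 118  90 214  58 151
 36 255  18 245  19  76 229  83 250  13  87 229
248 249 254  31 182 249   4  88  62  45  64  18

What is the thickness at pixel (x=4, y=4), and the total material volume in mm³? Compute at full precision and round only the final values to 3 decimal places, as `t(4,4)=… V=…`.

span = t_max - t_min = 2.42 - 0.83 = 1.590
L(4,4) = 19, L_eff = 19/255 = 0.074510
t(4,4) = 2.42 - 1.590·0.074510 = 2.302
Σt over all 6·12 pixels = 476103/4250 ≈ 112.0242353
V = pitch²·Σt = 0.51²·476103/4250 = 29.138

t(4,4)=2.302 V=29.138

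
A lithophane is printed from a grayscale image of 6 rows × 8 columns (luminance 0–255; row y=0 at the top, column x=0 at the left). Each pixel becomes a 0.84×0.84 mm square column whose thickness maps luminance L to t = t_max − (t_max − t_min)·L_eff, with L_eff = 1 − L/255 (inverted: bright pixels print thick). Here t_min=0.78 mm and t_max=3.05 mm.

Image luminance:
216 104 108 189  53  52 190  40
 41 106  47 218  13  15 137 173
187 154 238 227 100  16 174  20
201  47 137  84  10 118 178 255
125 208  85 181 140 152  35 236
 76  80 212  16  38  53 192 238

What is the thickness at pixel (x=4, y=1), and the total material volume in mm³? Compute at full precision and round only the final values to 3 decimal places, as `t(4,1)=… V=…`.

t(4,1)=0.896 V=63.571

span = t_max - t_min = 3.05 - 0.78 = 2.270
L(4,1) = 13, L_eff = 1 - 13/255 = 0.949020 (inverted)
t(4,1) = 3.05 - 2.270·0.949020 = 0.896
Σt over all 6·8 pixels = 91897/1020 ≈ 90.0950980
V = pitch²·Σt = 0.84²·91897/1020 = 63.571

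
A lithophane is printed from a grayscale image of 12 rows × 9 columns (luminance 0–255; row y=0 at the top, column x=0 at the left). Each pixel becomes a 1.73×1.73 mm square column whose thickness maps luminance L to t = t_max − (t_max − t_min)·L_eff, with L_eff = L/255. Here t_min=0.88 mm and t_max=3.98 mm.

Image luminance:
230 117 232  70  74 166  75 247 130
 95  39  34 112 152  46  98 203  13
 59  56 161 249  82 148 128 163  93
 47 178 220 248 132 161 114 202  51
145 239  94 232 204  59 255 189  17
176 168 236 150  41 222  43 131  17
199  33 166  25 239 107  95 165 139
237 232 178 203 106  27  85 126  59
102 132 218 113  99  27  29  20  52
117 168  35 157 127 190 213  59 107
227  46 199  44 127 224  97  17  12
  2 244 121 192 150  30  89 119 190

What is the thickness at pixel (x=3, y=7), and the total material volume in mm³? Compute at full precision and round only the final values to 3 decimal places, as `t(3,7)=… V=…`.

span = t_max - t_min = 3.98 - 0.88 = 3.100
L(3,7) = 203, L_eff = 203/255 = 0.796078
t(3,7) = 3.98 - 3.100·0.796078 = 1.512
Σt over all 12·9 pixels = 669563/2550 ≈ 262.5737255
V = pitch²·Σt = 1.73²·669563/2550 = 785.857

t(3,7)=1.512 V=785.857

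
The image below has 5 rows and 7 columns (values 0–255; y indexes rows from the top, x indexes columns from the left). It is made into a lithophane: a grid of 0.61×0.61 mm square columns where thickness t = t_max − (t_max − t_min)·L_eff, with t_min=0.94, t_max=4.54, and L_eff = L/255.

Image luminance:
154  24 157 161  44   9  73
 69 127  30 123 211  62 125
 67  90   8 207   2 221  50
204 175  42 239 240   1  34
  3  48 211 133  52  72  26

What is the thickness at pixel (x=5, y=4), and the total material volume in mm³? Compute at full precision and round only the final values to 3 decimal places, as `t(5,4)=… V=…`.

span = t_max - t_min = 4.54 - 0.94 = 3.600
L(5,4) = 72, L_eff = 72/255 = 0.282353
t(5,4) = 4.54 - 3.600·0.282353 = 3.524
Σt over all 5·7 pixels = 93137/850 ≈ 109.5729412
V = pitch²·Σt = 0.61²·93137/850 = 40.772

t(5,4)=3.524 V=40.772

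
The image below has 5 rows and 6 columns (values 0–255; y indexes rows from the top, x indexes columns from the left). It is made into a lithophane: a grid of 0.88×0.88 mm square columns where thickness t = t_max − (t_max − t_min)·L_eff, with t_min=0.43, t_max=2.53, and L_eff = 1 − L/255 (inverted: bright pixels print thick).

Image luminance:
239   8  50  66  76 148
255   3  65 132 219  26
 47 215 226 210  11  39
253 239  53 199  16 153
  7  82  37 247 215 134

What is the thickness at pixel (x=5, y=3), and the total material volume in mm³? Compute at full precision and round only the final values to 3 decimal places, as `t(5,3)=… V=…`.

t(5,3)=1.690 V=33.395

span = t_max - t_min = 2.53 - 0.43 = 2.100
L(5,3) = 153, L_eff = 1 - 153/255 = 0.400000 (inverted)
t(5,3) = 2.53 - 2.100·0.400000 = 1.690
Σt over all 5·6 pixels = 7331/170 ≈ 43.1235294
V = pitch²·Σt = 0.88²·7331/170 = 33.395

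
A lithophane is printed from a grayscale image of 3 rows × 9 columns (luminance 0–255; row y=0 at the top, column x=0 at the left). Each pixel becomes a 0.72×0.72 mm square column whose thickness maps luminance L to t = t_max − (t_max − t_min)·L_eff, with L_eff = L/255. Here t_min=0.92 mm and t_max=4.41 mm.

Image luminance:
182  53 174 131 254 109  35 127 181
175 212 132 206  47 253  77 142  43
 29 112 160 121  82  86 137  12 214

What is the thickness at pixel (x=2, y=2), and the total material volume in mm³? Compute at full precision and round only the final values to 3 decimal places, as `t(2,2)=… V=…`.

t(2,2)=2.220 V=36.993

span = t_max - t_min = 4.41 - 0.92 = 3.490
L(2,2) = 160, L_eff = 160/255 = 0.627451
t(2,2) = 4.41 - 3.490·0.627451 = 2.220
Σt over all 3·9 pixels = 606557/8500 ≈ 71.3596471
V = pitch²·Σt = 0.72²·606557/8500 = 36.993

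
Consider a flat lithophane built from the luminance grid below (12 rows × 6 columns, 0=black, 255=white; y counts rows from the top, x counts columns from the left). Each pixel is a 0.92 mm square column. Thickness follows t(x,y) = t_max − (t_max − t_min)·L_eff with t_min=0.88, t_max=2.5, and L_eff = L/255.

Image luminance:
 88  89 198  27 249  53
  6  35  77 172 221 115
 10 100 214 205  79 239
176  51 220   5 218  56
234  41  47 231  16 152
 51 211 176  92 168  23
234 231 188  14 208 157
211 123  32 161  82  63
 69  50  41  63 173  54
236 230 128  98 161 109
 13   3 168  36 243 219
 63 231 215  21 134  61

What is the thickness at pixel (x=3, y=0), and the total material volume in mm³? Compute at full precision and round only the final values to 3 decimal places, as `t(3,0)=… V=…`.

t(3,0)=2.328 V=104.668

span = t_max - t_min = 2.5 - 0.88 = 1.620
L(3,0) = 27, L_eff = 27/255 = 0.105882
t(3,0) = 2.5 - 1.620·0.105882 = 2.328
Σt over all 12·6 pixels = 262782/2125 ≈ 123.6621176
V = pitch²·Σt = 0.92²·262782/2125 = 104.668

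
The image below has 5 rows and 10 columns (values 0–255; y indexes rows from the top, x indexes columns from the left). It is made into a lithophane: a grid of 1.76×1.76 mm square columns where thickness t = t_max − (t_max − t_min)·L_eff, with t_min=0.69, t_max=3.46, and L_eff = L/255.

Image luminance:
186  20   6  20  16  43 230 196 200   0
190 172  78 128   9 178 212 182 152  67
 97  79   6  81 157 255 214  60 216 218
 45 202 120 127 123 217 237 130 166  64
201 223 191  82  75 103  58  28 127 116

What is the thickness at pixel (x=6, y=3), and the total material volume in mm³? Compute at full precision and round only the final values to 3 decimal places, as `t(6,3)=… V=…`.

span = t_max - t_min = 3.46 - 0.69 = 2.770
L(6,3) = 237, L_eff = 237/255 = 0.929412
t(6,3) = 3.46 - 2.770·0.929412 = 0.886
Σt over all 5·10 pixels = 888523/8500 ≈ 104.5321176
V = pitch²·Σt = 1.76²·888523/8500 = 323.799

t(6,3)=0.886 V=323.799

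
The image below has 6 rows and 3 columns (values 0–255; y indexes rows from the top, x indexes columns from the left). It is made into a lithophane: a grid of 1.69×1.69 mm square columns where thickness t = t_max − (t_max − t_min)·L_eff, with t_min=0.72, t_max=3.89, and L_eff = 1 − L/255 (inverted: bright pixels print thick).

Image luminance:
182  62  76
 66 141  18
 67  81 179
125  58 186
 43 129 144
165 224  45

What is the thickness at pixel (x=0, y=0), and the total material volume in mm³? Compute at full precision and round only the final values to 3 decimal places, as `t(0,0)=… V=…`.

span = t_max - t_min = 3.89 - 0.72 = 3.170
L(0,0) = 182, L_eff = 1 - 182/255 = 0.286275 (inverted)
t(0,0) = 3.89 - 3.170·0.286275 = 2.983
Σt over all 6·3 pixels = 961627/25500 ≈ 37.7108627
V = pitch²·Σt = 1.69²·961627/25500 = 107.706

t(0,0)=2.983 V=107.706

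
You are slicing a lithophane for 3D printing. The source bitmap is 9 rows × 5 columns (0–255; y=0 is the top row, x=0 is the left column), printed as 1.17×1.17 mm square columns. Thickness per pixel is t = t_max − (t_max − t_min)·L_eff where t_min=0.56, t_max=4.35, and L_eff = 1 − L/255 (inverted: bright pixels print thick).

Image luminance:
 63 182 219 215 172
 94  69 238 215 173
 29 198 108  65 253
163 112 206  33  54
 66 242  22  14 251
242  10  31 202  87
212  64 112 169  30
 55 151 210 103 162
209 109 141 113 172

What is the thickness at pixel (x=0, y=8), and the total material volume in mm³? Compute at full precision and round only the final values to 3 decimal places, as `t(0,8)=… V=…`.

span = t_max - t_min = 4.35 - 0.56 = 3.790
L(0,8) = 209, L_eff = 1 - 209/255 = 0.180392 (inverted)
t(0,8) = 4.35 - 3.790·0.180392 = 3.666
Σt over all 9·5 pixels = 146588/1275 ≈ 114.9709804
V = pitch²·Σt = 1.17²·146588/1275 = 157.384

t(0,8)=3.666 V=157.384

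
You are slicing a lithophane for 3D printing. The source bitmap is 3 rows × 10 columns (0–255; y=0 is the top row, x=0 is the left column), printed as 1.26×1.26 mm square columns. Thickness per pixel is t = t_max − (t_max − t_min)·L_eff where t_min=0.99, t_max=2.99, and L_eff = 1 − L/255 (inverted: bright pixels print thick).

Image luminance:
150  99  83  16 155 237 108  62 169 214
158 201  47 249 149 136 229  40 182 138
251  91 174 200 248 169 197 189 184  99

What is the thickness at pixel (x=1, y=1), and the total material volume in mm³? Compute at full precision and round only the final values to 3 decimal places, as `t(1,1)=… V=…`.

span = t_max - t_min = 2.99 - 0.99 = 2.000
L(1,1) = 201, L_eff = 1 - 201/255 = 0.211765 (inverted)
t(1,1) = 2.99 - 2.000·0.211765 = 2.566
Σt over all 3·10 pixels = 1979/30 ≈ 65.9666667
V = pitch²·Σt = 1.26²·1979/30 = 104.729

t(1,1)=2.566 V=104.729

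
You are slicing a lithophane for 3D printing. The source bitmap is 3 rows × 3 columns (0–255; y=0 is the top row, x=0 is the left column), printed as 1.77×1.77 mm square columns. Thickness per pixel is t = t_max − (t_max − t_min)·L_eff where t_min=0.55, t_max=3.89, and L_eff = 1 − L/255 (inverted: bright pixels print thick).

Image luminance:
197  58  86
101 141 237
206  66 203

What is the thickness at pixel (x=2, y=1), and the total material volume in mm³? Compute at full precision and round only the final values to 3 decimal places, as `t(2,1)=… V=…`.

t(2,1)=3.654 V=68.648

span = t_max - t_min = 3.89 - 0.55 = 3.340
L(2,1) = 237, L_eff = 1 - 237/255 = 0.070588 (inverted)
t(2,1) = 3.89 - 3.340·0.070588 = 3.654
Σt over all 3·3 pixels = 111751/5100 ≈ 21.9119608
V = pitch²·Σt = 1.77²·111751/5100 = 68.648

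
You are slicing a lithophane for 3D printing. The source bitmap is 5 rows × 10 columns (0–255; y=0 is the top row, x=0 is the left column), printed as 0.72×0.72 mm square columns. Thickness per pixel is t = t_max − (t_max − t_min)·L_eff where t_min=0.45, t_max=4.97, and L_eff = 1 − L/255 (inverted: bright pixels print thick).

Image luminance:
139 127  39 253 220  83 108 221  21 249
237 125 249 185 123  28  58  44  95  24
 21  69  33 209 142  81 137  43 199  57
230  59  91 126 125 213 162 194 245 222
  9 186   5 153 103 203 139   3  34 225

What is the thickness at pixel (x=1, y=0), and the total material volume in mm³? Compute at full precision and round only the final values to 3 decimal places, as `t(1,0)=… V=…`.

t(1,0)=2.701 V=69.977

span = t_max - t_min = 4.97 - 0.45 = 4.520
L(1,0) = 127, L_eff = 1 - 127/255 = 0.501961 (inverted)
t(1,0) = 4.97 - 4.520·0.501961 = 2.701
Σt over all 5·10 pixels = 1721071/12750 ≈ 134.9859608
V = pitch²·Σt = 0.72²·1721071/12750 = 69.977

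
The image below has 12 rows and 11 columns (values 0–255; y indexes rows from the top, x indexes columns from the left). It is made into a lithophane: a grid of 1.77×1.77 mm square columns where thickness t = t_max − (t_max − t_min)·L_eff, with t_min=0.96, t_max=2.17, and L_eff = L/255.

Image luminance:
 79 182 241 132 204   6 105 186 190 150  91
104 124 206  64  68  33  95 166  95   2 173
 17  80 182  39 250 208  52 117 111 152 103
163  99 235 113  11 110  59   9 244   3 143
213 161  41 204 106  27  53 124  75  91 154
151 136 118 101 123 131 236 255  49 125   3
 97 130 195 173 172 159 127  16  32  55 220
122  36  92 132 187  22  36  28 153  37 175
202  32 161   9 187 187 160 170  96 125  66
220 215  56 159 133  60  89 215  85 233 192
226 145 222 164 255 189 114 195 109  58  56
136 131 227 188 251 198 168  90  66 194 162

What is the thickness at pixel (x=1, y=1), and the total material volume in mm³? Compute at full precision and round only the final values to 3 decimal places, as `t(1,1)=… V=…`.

span = t_max - t_min = 2.17 - 0.96 = 1.210
L(1,1) = 124, L_eff = 124/255 = 0.486275
t(1,1) = 2.17 - 1.210·0.486275 = 1.582
Σt over all 12·11 pixels = 1052711/5100 ≈ 206.4139216
V = pitch²·Σt = 1.77²·1052711/5100 = 646.674

t(1,1)=1.582 V=646.674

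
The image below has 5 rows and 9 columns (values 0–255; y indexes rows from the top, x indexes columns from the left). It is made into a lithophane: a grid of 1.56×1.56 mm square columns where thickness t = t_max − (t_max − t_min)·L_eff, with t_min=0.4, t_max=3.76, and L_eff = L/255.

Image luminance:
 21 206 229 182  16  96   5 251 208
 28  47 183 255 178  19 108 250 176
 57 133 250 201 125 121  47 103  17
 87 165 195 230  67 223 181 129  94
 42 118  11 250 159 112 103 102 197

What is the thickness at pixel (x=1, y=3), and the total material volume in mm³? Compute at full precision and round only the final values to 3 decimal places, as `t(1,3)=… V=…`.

t(1,3)=1.586 V=220.105

span = t_max - t_min = 3.76 - 0.4 = 3.360
L(1,3) = 165, L_eff = 165/255 = 0.647059
t(1,3) = 3.76 - 3.360·0.647059 = 1.586
Σt over all 5·9 pixels = 192194/2125 ≈ 90.4442353
V = pitch²·Σt = 1.56²·192194/2125 = 220.105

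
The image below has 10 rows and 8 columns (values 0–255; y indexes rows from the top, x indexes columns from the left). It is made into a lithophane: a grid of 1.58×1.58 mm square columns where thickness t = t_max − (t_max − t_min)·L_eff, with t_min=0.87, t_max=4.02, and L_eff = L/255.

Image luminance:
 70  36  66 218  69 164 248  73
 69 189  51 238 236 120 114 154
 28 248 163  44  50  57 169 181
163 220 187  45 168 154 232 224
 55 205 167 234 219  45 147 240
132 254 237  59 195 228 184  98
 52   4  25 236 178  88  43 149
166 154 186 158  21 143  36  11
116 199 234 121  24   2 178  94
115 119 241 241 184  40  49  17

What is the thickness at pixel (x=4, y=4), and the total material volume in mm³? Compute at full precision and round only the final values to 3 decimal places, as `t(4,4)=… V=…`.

t(4,4)=1.315 V=470.687

span = t_max - t_min = 4.02 - 0.87 = 3.150
L(4,4) = 219, L_eff = 219/255 = 0.858824
t(4,4) = 4.02 - 3.150·0.858824 = 1.315
Σt over all 10·8 pixels = 320529/1700 ≈ 188.5464706
V = pitch²·Σt = 1.58²·320529/1700 = 470.687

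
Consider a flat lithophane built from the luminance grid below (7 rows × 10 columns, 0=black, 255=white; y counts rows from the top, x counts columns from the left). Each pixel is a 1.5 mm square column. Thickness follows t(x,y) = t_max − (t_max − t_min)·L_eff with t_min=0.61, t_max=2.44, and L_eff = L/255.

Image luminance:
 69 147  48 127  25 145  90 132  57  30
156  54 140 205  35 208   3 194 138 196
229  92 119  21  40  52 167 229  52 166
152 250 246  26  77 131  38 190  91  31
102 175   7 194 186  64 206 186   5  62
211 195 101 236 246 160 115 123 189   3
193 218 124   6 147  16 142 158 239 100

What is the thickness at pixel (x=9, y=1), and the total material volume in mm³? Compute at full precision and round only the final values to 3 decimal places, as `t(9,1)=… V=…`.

t(9,1)=1.033 V=243.708

span = t_max - t_min = 2.44 - 0.61 = 1.830
L(9,1) = 196, L_eff = 196/255 = 0.768627
t(9,1) = 2.44 - 1.830·0.768627 = 1.033
Σt over all 7·10 pixels = 920673/8500 ≈ 108.3144706
V = pitch²·Σt = 1.5²·920673/8500 = 243.708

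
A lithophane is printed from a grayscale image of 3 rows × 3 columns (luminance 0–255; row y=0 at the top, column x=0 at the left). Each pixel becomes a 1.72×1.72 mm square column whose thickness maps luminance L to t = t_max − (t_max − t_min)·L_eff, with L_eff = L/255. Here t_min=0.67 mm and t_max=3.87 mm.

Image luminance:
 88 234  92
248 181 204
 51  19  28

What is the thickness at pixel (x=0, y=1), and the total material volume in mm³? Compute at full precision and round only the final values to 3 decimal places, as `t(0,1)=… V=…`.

span = t_max - t_min = 3.87 - 0.67 = 3.200
L(0,1) = 248, L_eff = 248/255 = 0.972549
t(0,1) = 3.87 - 3.200·0.972549 = 0.758
Σt over all 3·3 pixels = 104353/5100 ≈ 20.4613725
V = pitch²·Σt = 1.72²·104353/5100 = 60.533

t(0,1)=0.758 V=60.533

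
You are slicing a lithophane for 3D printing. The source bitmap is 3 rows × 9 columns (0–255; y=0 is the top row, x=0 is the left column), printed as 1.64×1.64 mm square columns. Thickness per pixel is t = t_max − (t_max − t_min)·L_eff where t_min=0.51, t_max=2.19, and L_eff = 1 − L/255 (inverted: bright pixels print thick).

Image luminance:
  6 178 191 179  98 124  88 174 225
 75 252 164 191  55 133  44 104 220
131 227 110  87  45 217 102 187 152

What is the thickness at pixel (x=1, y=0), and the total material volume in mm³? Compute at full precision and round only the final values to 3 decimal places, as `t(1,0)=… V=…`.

t(1,0)=1.683 V=103.644

span = t_max - t_min = 2.19 - 0.51 = 1.680
L(1,0) = 178, L_eff = 1 - 178/255 = 0.301961 (inverted)
t(1,0) = 2.19 - 1.680·0.301961 = 1.683
Σt over all 3·9 pixels = 327549/8500 ≈ 38.5351765
V = pitch²·Σt = 1.64²·327549/8500 = 103.644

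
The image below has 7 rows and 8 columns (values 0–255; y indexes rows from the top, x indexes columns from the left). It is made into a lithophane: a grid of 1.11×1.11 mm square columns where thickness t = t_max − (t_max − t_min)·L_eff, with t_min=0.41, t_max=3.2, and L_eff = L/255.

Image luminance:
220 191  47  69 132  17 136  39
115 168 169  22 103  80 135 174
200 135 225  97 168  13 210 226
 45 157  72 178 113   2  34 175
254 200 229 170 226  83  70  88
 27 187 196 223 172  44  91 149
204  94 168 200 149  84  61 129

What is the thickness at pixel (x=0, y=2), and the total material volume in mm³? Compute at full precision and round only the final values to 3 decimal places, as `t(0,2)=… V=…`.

span = t_max - t_min = 3.2 - 0.41 = 2.790
L(0,2) = 200, L_eff = 200/255 = 0.784314
t(0,2) = 3.2 - 2.790·0.784314 = 1.012
Σt over all 7·8 pixels = 167651/1700 ≈ 98.6182353
V = pitch²·Σt = 1.11²·167651/1700 = 121.508

t(0,2)=1.012 V=121.508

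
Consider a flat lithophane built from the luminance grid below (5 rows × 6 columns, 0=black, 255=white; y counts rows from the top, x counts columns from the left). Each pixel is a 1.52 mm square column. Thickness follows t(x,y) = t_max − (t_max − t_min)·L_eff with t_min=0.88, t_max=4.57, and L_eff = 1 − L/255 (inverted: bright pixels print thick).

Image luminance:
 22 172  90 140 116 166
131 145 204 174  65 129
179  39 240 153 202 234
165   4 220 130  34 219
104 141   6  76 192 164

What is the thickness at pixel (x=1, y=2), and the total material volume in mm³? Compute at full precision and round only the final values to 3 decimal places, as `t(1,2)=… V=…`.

t(1,2)=1.444 V=196.598

span = t_max - t_min = 4.57 - 0.88 = 3.690
L(1,2) = 39, L_eff = 1 - 39/255 = 0.847059 (inverted)
t(1,2) = 4.57 - 3.690·0.847059 = 1.444
Σt over all 5·6 pixels = 180822/2125 ≈ 85.0927059
V = pitch²·Σt = 1.52²·180822/2125 = 196.598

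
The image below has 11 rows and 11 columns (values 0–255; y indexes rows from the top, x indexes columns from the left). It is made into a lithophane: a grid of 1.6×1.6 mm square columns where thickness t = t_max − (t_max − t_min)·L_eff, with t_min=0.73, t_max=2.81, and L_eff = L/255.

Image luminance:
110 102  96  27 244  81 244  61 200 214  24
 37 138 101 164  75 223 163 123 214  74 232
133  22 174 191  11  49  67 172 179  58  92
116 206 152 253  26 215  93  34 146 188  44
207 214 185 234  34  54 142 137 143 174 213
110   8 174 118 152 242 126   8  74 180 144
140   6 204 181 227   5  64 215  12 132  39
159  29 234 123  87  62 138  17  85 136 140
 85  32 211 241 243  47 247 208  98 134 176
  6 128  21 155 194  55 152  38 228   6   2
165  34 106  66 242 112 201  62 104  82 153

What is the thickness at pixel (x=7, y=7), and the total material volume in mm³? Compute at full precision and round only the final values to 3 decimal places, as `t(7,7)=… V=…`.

t(7,7)=2.671 V=554.905

span = t_max - t_min = 2.81 - 0.73 = 2.080
L(7,7) = 17, L_eff = 17/255 = 0.066667
t(7,7) = 2.81 - 2.080·0.066667 = 2.671
Σt over all 11·11 pixels = 44219/204 ≈ 216.7598039
V = pitch²·Σt = 1.6²·44219/204 = 554.905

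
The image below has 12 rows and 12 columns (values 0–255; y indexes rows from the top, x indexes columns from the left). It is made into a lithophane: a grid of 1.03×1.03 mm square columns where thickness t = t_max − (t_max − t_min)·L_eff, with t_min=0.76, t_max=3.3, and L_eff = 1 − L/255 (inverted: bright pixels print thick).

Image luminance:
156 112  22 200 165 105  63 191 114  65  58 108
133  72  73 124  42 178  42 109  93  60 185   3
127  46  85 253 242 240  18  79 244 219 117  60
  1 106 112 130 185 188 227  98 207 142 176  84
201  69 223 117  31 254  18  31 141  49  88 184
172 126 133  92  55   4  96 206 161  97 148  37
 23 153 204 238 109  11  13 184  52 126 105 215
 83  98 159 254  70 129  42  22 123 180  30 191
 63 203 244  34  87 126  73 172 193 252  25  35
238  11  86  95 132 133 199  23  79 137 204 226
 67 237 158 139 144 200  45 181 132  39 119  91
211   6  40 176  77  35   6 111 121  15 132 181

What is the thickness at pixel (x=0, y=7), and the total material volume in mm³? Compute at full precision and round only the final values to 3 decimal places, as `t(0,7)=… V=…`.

span = t_max - t_min = 3.3 - 0.76 = 2.540
L(0,7) = 83, L_eff = 1 - 83/255 = 0.674510 (inverted)
t(0,7) = 3.3 - 2.540·0.674510 = 1.587
Σt over all 12·12 pixels = 1190671/4250 ≈ 280.1578824
V = pitch²·Σt = 1.03²·1190671/4250 = 297.219

t(0,7)=1.587 V=297.219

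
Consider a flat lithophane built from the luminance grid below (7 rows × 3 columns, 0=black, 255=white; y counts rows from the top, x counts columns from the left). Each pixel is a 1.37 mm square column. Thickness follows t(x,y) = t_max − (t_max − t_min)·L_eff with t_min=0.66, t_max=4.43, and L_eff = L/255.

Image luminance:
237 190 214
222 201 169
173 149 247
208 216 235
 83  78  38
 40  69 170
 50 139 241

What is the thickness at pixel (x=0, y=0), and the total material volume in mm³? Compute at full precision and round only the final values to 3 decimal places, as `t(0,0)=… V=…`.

t(0,0)=0.926 V=81.123

span = t_max - t_min = 4.43 - 0.66 = 3.770
L(0,0) = 237, L_eff = 237/255 = 0.929412
t(0,0) = 4.43 - 3.770·0.929412 = 0.926
Σt over all 7·3 pixels = 91846/2125 ≈ 43.2216471
V = pitch²·Σt = 1.37²·91846/2125 = 81.123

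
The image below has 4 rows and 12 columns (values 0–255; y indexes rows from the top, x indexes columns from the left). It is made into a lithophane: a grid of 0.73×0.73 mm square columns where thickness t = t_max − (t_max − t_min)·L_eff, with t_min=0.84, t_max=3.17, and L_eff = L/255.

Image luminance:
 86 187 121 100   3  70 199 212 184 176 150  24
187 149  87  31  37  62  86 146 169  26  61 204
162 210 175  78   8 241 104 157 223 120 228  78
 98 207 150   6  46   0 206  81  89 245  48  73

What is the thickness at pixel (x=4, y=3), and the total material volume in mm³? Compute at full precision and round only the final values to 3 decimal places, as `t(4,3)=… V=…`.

span = t_max - t_min = 3.17 - 0.84 = 2.330
L(4,3) = 46, L_eff = 46/255 = 0.180392
t(4,3) = 3.17 - 2.330·0.180392 = 2.750
Σt over all 4·12 pixels = 84367/850 ≈ 99.2552941
V = pitch²·Σt = 0.73²·84367/850 = 52.893

t(4,3)=2.750 V=52.893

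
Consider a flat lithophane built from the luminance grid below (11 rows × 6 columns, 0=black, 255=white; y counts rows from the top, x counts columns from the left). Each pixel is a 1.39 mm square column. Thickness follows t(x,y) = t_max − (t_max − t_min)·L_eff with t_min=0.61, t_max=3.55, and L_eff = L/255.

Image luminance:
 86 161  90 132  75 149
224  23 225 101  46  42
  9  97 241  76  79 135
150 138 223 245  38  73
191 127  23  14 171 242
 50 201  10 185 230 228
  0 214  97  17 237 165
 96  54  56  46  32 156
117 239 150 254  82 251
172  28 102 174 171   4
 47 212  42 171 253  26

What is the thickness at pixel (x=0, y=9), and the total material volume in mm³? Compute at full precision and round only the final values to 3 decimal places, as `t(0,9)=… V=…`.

span = t_max - t_min = 3.55 - 0.61 = 2.940
L(0,9) = 172, L_eff = 172/255 = 0.674510
t(0,9) = 3.55 - 2.940·0.674510 = 1.567
Σt over all 11·6 pixels = 59422/425 ≈ 139.8164706
V = pitch²·Σt = 1.39²·59422/425 = 270.139

t(0,9)=1.567 V=270.139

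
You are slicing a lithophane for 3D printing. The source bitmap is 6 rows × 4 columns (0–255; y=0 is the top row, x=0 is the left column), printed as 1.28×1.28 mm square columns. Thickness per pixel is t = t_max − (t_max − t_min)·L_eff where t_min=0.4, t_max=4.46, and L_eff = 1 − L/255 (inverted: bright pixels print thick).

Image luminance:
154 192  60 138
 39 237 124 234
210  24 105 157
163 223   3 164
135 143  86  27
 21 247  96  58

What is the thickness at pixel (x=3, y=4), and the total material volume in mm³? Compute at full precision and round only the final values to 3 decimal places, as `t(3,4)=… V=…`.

span = t_max - t_min = 4.46 - 0.4 = 4.060
L(3,4) = 27, L_eff = 1 - 27/255 = 0.894118 (inverted)
t(3,4) = 4.46 - 4.060·0.894118 = 0.830
Σt over all 6·4 pixels = 73952/1275 ≈ 58.0015686
V = pitch²·Σt = 1.28²·73952/1275 = 95.030

t(3,4)=0.830 V=95.030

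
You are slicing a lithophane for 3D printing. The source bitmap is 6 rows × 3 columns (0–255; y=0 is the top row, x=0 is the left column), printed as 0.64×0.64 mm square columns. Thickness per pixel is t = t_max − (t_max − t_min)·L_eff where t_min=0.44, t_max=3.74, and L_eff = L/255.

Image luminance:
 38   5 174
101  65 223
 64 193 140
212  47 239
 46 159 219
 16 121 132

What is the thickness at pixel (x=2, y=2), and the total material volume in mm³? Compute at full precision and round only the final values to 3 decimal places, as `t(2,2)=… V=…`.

span = t_max - t_min = 3.74 - 0.44 = 3.300
L(2,2) = 140, L_eff = 140/255 = 0.549020
t(2,2) = 3.74 - 3.300·0.549020 = 1.928
Σt over all 6·3 pixels = 16544/425 ≈ 38.9270588
V = pitch²·Σt = 0.64²·16544/425 = 15.945

t(2,2)=1.928 V=15.945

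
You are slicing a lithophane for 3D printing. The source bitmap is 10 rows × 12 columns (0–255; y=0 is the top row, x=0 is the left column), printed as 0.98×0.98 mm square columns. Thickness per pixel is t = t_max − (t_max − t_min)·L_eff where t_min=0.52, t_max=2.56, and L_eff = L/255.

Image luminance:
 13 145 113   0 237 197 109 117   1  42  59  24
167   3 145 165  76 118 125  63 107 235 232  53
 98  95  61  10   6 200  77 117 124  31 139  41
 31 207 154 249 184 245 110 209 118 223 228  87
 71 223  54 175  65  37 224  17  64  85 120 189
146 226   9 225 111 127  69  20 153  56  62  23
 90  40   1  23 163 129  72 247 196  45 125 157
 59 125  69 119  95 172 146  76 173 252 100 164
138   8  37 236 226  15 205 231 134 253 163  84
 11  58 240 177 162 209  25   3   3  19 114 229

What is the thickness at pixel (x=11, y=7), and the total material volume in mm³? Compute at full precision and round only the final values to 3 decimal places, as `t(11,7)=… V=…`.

t(11,7)=1.248 V=187.785

span = t_max - t_min = 2.56 - 0.52 = 2.040
L(11,7) = 164, L_eff = 164/255 = 0.643137
t(11,7) = 2.56 - 2.040·0.643137 = 1.248
Σt over all 10·12 pixels = 195.528
V = pitch²·Σt = 0.98²·195.528 = 187.785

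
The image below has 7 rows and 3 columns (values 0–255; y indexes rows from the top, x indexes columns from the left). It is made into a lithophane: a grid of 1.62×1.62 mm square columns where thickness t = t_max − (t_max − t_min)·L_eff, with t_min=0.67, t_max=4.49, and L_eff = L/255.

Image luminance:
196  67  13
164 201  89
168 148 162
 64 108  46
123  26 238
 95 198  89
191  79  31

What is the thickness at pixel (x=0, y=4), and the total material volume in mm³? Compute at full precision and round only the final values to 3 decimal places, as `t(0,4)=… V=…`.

t(0,4)=2.647 V=149.326

span = t_max - t_min = 4.49 - 0.67 = 3.820
L(0,4) = 123, L_eff = 123/255 = 0.482353
t(0,4) = 4.49 - 3.820·0.482353 = 2.647
Σt over all 7·3 pixels = 483641/8500 ≈ 56.8989412
V = pitch²·Σt = 1.62²·483641/8500 = 149.326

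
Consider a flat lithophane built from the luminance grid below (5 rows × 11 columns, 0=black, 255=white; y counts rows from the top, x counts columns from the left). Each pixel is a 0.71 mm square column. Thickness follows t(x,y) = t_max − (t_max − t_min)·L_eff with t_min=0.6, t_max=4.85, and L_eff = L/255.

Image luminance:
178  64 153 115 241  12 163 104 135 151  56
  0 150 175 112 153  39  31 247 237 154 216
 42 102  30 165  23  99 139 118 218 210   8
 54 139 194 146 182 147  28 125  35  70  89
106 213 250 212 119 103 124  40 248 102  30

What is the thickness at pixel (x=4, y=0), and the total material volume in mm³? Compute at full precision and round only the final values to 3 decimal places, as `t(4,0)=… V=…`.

span = t_max - t_min = 4.85 - 0.6 = 4.250
L(4,0) = 241, L_eff = 241/255 = 0.945098
t(4,0) = 4.85 - 4.250·0.945098 = 0.833
Σt over all 5·11 pixels = 9209/60 ≈ 153.4833333
V = pitch²·Σt = 0.71²·9209/60 = 77.371

t(4,0)=0.833 V=77.371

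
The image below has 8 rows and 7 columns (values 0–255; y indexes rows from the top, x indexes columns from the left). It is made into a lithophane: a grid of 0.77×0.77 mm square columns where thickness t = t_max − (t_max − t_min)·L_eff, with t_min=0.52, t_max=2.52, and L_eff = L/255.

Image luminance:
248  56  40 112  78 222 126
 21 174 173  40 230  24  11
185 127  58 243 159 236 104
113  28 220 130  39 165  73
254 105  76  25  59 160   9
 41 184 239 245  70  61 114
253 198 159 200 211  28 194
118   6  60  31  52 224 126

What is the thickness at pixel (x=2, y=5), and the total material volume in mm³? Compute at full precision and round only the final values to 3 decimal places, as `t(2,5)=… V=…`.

t(2,5)=0.645 V=51.412

span = t_max - t_min = 2.52 - 0.52 = 2.000
L(2,5) = 239, L_eff = 239/255 = 0.937255
t(2,5) = 2.52 - 2.000·0.937255 = 0.645
Σt over all 8·7 pixels = 110558/1275 ≈ 86.7121569
V = pitch²·Σt = 0.77²·110558/1275 = 51.412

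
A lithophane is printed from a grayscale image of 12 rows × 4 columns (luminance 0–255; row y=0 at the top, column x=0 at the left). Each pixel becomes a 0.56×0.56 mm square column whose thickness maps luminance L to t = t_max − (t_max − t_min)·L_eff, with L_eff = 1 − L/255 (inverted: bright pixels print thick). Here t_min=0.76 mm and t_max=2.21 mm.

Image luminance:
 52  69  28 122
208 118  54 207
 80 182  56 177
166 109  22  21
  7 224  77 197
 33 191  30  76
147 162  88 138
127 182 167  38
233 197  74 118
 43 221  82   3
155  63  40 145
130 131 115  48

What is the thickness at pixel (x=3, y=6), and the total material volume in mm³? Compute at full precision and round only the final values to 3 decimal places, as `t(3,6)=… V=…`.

span = t_max - t_min = 2.21 - 0.76 = 1.450
L(3,6) = 138, L_eff = 1 - 138/255 = 0.458824 (inverted)
t(3,6) = 2.21 - 1.450·0.458824 = 1.545
Σt over all 12·4 pixels = 68257/1020 ≈ 66.9186275
V = pitch²·Σt = 0.56²·68257/1020 = 20.986

t(3,6)=1.545 V=20.986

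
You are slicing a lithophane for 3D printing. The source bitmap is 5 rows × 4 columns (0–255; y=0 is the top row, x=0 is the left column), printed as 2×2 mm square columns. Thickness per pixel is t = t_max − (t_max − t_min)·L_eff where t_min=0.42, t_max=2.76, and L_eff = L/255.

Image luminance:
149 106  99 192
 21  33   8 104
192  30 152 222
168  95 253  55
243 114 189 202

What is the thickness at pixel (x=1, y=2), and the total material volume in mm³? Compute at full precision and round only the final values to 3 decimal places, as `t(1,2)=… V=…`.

t(1,2)=2.485 V=124.374

span = t_max - t_min = 2.76 - 0.42 = 2.340
L(1,2) = 30, L_eff = 30/255 = 0.117647
t(1,2) = 2.76 - 2.340·0.117647 = 2.485
Σt over all 5·4 pixels = 132147/4250 ≈ 31.0934118
V = pitch²·Σt = 2²·132147/4250 = 124.374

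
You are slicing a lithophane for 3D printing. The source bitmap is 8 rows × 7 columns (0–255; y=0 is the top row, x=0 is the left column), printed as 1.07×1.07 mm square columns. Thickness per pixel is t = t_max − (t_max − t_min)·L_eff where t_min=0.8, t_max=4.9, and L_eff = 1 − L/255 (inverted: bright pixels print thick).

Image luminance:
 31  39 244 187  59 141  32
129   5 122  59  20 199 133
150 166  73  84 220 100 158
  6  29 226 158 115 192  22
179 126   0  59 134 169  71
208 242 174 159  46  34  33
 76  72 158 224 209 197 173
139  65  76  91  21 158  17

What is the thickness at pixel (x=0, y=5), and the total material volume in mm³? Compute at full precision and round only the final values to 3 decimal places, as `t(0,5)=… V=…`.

span = t_max - t_min = 4.9 - 0.8 = 4.100
L(0,5) = 208, L_eff = 1 - 208/255 = 0.184314 (inverted)
t(0,5) = 4.9 - 4.100·0.184314 = 4.144
Σt over all 8·7 pixels = 22177/150 ≈ 147.8466667
V = pitch²·Σt = 1.07²·22177/150 = 169.270

t(0,5)=4.144 V=169.270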